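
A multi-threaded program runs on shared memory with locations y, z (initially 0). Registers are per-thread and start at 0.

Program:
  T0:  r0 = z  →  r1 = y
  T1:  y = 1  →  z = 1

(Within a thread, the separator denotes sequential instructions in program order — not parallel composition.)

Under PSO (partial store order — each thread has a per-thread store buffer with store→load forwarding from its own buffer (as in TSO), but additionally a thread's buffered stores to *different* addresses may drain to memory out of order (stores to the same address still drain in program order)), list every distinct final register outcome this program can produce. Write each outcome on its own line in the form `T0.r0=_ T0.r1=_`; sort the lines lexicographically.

T0.r0=0 T0.r1=0
T0.r0=0 T0.r1=1
T0.r0=1 T0.r1=0
T0.r0=1 T0.r1=1

outcome vector order: (T0.r0,T0.r1)
|PSO outcomes| = 4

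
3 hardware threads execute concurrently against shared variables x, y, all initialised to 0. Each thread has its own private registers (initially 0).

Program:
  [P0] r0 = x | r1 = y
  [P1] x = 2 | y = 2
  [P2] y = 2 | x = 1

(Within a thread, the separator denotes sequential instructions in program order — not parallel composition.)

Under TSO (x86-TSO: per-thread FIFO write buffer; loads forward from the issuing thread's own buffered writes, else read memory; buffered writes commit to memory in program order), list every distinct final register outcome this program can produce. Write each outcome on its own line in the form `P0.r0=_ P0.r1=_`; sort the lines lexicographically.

P0.r0=0 P0.r1=0
P0.r0=0 P0.r1=2
P0.r0=1 P0.r1=2
P0.r0=2 P0.r1=0
P0.r0=2 P0.r1=2

outcome vector order: (P0.r0,P0.r1)
|TSO outcomes| = 5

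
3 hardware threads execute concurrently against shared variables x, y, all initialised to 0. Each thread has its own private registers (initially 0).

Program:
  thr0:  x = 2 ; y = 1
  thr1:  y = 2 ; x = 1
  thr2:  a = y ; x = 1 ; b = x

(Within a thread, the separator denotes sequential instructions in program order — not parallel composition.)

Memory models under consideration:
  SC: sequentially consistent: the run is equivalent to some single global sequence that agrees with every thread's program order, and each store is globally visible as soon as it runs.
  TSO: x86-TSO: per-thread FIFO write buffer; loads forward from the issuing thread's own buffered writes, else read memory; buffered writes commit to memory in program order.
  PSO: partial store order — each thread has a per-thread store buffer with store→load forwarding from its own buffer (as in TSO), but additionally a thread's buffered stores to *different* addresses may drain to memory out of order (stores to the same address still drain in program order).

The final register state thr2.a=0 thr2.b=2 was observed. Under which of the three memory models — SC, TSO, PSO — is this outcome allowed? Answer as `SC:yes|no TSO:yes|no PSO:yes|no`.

outcome vector order: (thr2.a,thr2.b)
SC (5): <0 1> <0 2> <1 1> <2 1> <2 2>
TSO (5): <0 1> <0 2> <1 1> <2 1> <2 2>
PSO (6): <0 1> <0 2> <1 1> <1 2> <2 1> <2 2>
target <0 2> ∈ {SC,TSO,PSO}

SC:yes TSO:yes PSO:yes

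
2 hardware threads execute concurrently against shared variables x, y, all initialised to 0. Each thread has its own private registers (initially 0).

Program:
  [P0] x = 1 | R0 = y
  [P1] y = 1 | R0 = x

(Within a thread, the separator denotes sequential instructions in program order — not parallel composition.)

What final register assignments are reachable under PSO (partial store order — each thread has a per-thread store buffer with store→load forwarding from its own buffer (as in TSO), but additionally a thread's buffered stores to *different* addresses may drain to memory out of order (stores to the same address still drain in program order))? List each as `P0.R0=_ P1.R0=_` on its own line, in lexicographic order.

P0.R0=0 P1.R0=0
P0.R0=0 P1.R0=1
P0.R0=1 P1.R0=0
P0.R0=1 P1.R0=1

outcome vector order: (P0.R0,P1.R0)
|PSO outcomes| = 4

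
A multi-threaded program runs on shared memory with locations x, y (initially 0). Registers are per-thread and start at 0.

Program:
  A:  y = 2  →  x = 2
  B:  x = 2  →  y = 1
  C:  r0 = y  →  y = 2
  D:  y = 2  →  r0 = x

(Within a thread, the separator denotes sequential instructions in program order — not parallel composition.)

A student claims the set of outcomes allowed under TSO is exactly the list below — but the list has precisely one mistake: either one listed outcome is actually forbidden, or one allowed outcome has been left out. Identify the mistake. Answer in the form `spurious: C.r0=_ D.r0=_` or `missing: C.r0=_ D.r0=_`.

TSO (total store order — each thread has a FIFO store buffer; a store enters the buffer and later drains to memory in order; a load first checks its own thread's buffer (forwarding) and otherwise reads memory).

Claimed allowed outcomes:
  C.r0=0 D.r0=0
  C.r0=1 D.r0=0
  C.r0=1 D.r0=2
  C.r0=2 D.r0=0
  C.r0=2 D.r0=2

missing: C.r0=0 D.r0=2

outcome vector order: (C.r0,D.r0)
under TSO → 00, 02, 10, 12, 20, 22
TSO∖claimed = {02}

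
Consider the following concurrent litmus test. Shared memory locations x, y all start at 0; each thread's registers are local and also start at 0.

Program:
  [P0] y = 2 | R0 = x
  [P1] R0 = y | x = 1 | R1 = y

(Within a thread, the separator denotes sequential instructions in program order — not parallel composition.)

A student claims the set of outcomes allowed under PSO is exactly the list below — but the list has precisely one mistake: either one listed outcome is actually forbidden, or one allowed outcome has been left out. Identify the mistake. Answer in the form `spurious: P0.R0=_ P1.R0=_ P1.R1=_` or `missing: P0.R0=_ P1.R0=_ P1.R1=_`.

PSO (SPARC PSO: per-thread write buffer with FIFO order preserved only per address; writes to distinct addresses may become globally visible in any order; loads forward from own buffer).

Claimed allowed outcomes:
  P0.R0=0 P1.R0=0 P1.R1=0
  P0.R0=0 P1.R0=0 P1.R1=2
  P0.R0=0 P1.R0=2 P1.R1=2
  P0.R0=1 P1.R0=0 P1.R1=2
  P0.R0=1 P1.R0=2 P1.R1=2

missing: P0.R0=1 P1.R0=0 P1.R1=0

outcome vector order: (P0.R0,P1.R0,P1.R1)
under PSO → 000 002 022 100 102 122
PSO∖claimed = {100}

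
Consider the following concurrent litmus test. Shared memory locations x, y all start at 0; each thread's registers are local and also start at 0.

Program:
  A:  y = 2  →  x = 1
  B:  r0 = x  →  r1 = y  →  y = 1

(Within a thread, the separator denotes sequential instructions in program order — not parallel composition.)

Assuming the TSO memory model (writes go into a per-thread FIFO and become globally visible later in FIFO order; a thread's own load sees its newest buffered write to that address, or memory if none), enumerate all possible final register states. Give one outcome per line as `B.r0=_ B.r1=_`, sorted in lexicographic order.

B.r0=0 B.r1=0
B.r0=0 B.r1=2
B.r0=1 B.r1=2

outcome vector order: (B.r0,B.r1)
|TSO outcomes| = 3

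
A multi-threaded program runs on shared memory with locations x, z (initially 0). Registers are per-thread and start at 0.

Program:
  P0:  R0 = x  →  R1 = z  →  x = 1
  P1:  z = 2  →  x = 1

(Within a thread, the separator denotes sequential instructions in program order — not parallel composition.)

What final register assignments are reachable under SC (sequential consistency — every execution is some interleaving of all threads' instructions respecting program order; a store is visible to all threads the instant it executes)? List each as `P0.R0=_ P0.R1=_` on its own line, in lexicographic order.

outcome vector order: (P0.R0,P0.R1)
|SC outcomes| = 3

P0.R0=0 P0.R1=0
P0.R0=0 P0.R1=2
P0.R0=1 P0.R1=2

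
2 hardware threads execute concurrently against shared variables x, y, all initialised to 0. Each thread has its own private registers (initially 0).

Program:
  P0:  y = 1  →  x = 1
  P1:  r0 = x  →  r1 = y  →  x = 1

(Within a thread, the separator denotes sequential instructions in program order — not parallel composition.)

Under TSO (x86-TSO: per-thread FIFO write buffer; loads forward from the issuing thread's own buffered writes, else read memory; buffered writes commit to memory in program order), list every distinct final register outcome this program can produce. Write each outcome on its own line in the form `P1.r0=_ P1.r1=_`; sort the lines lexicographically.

P1.r0=0 P1.r1=0
P1.r0=0 P1.r1=1
P1.r0=1 P1.r1=1

outcome vector order: (P1.r0,P1.r1)
|TSO outcomes| = 3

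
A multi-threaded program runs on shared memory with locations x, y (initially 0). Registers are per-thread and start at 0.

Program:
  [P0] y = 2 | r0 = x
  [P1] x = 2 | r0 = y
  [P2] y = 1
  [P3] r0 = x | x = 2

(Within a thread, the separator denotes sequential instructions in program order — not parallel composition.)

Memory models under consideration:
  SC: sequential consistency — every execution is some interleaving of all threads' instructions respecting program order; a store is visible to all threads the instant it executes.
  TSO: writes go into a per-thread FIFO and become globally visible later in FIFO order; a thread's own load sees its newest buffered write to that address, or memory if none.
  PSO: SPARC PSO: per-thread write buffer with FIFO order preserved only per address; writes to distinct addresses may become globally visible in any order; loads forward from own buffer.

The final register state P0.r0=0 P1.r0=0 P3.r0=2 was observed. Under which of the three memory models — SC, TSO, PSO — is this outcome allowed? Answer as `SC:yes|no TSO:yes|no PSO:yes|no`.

outcome vector order: (P0.r0,P1.r0,P3.r0)
SC: 10 outcomes — {<0 1 0>; <0 1 2>; <0 2 0>; <0 2 2>; <2 0 0>; <2 0 2>; <2 1 0>; <2 1 2>; <2 2 0>; <2 2 2>}
TSO: 12 outcomes — {<0 0 0>; <0 0 2>; <0 1 0>; <0 1 2>; <0 2 0>; <0 2 2>; <2 0 0>; <2 0 2>; <2 1 0>; <2 1 2>; <2 2 0>; <2 2 2>}
PSO: 12 outcomes — {<0 0 0>; <0 0 2>; <0 1 0>; <0 1 2>; <0 2 0>; <0 2 2>; <2 0 0>; <2 0 2>; <2 1 0>; <2 1 2>; <2 2 0>; <2 2 2>}
target <0 0 2> ∈ {TSO,PSO}

SC:no TSO:yes PSO:yes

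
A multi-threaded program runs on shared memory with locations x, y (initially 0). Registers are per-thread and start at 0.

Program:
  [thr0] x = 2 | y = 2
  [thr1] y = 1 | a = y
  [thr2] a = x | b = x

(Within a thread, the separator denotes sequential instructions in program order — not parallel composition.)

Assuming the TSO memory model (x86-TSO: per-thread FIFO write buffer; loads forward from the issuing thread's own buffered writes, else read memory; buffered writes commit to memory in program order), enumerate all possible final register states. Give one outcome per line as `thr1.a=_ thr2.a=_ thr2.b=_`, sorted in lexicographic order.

thr1.a=1 thr2.a=0 thr2.b=0
thr1.a=1 thr2.a=0 thr2.b=2
thr1.a=1 thr2.a=2 thr2.b=2
thr1.a=2 thr2.a=0 thr2.b=0
thr1.a=2 thr2.a=0 thr2.b=2
thr1.a=2 thr2.a=2 thr2.b=2

outcome vector order: (thr1.a,thr2.a,thr2.b)
|TSO outcomes| = 6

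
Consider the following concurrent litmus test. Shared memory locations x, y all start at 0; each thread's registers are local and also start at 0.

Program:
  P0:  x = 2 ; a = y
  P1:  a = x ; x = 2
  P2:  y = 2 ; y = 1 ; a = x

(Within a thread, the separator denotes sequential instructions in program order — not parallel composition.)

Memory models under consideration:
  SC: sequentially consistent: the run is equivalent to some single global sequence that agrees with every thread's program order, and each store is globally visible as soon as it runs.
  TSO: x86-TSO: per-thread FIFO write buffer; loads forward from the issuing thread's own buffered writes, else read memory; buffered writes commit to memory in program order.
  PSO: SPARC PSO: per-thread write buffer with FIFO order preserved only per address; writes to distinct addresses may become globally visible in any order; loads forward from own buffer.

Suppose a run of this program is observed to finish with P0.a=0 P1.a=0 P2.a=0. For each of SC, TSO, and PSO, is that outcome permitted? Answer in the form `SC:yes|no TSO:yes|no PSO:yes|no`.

SC:no TSO:yes PSO:yes

outcome vector order: (P0.a,P1.a,P2.a)
under SC → <0 0 2> <0 2 2> <1 0 0> <1 0 2> <1 2 0> <1 2 2> <2 0 2> <2 2 2>
under TSO → <0 0 0> <0 0 2> <0 2 0> <0 2 2> <1 0 0> <1 0 2> <1 2 0> <1 2 2> <2 0 0> <2 0 2> <2 2 0> <2 2 2>
under PSO → <0 0 0> <0 0 2> <0 2 0> <0 2 2> <1 0 0> <1 0 2> <1 2 0> <1 2 2> <2 0 0> <2 0 2> <2 2 0> <2 2 2>
target <0 0 0> ∈ {TSO,PSO}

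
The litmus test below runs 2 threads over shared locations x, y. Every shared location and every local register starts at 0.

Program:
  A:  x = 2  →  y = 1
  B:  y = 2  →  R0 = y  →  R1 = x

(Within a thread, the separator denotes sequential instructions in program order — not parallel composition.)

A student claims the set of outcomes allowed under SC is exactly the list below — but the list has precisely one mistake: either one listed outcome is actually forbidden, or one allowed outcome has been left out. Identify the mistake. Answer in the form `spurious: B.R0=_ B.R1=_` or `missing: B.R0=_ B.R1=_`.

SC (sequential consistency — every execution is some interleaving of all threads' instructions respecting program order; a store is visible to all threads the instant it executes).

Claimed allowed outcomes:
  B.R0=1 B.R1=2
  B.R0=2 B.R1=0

missing: B.R0=2 B.R1=2

outcome vector order: (B.R0,B.R1)
SC: 3 outcomes — {12; 20; 22}
SC∖claimed = {22}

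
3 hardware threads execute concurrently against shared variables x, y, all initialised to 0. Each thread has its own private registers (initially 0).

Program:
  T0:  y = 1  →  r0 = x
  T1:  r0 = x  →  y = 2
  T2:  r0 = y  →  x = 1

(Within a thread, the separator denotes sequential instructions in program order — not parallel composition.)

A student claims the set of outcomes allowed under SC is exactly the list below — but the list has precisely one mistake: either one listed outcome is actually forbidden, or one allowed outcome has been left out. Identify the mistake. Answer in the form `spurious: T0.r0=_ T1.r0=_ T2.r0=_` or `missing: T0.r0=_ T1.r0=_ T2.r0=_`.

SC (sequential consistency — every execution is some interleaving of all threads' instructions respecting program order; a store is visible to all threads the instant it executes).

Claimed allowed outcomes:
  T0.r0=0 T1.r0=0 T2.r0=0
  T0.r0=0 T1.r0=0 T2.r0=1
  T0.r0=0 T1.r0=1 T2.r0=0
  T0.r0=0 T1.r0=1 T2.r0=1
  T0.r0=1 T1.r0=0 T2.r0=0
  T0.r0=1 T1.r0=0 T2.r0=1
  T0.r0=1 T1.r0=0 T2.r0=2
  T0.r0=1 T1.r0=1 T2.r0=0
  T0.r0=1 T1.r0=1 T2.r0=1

outcome vector order: (T0.r0,T1.r0,T2.r0)
SC (10): <0 0 0>, <0 0 1>, <0 0 2>, <0 1 0>, <0 1 1>, <1 0 0>, <1 0 1>, <1 0 2>, <1 1 0>, <1 1 1>
SC∖claimed = {<0 0 2>}

missing: T0.r0=0 T1.r0=0 T2.r0=2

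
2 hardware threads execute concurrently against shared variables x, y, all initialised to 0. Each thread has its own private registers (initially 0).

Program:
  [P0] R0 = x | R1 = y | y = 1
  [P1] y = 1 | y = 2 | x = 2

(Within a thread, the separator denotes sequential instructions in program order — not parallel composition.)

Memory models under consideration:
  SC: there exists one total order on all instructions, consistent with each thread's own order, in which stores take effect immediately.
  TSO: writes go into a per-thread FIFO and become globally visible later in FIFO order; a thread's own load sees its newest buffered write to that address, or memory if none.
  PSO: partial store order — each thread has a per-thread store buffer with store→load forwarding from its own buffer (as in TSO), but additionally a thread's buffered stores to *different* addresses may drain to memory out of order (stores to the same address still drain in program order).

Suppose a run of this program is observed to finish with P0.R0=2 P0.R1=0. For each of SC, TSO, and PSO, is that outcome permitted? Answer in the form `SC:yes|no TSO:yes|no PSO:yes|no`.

outcome vector order: (P0.R0,P0.R1)
SC (4): 00; 01; 02; 22
TSO (4): 00; 01; 02; 22
PSO (6): 00; 01; 02; 20; 21; 22
target 20 ∈ {PSO}

SC:no TSO:no PSO:yes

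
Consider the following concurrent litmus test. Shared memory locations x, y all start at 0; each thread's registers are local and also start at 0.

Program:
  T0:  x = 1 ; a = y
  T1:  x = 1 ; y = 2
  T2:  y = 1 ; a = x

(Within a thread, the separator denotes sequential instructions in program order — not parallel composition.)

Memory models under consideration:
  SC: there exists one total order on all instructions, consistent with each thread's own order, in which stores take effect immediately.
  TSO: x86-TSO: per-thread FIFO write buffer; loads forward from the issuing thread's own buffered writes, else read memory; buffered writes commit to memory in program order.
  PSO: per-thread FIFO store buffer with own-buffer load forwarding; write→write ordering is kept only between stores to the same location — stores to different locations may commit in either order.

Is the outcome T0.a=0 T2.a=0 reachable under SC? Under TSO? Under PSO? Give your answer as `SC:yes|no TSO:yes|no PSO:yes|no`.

SC:no TSO:yes PSO:yes

outcome vector order: (T0.a,T2.a)
SC: 5 outcomes — {0/1; 1/0; 1/1; 2/0; 2/1}
TSO: 6 outcomes — {0/0; 0/1; 1/0; 1/1; 2/0; 2/1}
PSO: 6 outcomes — {0/0; 0/1; 1/0; 1/1; 2/0; 2/1}
target 0/0 ∈ {TSO,PSO}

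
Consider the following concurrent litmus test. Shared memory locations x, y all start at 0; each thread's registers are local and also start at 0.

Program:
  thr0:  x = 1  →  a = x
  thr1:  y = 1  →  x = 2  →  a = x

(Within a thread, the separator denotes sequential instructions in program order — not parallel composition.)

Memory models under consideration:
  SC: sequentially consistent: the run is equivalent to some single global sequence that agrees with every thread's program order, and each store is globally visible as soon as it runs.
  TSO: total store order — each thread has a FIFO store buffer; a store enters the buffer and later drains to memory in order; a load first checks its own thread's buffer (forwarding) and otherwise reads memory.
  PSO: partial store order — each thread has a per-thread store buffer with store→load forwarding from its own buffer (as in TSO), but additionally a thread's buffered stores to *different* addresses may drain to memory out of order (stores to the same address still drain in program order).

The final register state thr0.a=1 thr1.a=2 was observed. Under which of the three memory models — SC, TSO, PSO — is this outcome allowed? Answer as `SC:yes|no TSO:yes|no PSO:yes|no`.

SC:yes TSO:yes PSO:yes

outcome vector order: (thr0.a,thr1.a)
SC (3): 1/1, 1/2, 2/2
TSO (3): 1/1, 1/2, 2/2
PSO (3): 1/1, 1/2, 2/2
target 1/2 ∈ {SC,TSO,PSO}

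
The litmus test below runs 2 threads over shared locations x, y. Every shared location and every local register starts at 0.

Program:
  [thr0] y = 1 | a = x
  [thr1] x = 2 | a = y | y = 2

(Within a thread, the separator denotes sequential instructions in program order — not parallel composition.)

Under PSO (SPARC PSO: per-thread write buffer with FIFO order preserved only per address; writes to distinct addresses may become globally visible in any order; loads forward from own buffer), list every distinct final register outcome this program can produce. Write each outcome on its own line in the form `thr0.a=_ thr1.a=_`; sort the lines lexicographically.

thr0.a=0 thr1.a=0
thr0.a=0 thr1.a=1
thr0.a=2 thr1.a=0
thr0.a=2 thr1.a=1

outcome vector order: (thr0.a,thr1.a)
|PSO outcomes| = 4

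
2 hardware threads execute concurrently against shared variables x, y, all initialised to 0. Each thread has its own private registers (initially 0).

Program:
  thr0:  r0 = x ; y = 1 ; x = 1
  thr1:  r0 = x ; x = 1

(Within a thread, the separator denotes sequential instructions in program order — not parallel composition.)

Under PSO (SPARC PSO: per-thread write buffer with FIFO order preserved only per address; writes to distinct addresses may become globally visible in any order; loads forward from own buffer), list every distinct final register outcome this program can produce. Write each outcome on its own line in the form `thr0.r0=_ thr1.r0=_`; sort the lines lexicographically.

outcome vector order: (thr0.r0,thr1.r0)
|PSO outcomes| = 3

thr0.r0=0 thr1.r0=0
thr0.r0=0 thr1.r0=1
thr0.r0=1 thr1.r0=0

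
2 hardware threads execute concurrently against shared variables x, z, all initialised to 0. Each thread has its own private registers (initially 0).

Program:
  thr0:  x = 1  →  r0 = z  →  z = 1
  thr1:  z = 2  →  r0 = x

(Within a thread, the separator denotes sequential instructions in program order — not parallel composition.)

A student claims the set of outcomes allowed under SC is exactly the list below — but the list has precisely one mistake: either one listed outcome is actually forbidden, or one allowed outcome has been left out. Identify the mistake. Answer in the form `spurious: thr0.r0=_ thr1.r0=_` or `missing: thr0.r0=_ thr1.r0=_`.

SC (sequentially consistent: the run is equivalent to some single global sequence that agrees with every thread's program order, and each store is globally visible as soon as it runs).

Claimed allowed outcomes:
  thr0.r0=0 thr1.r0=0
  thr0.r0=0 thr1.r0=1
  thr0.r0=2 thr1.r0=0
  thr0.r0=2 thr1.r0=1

outcome vector order: (thr0.r0,thr1.r0)
SC (3): 0/1 2/0 2/1
claimed∖SC = {0/0}

spurious: thr0.r0=0 thr1.r0=0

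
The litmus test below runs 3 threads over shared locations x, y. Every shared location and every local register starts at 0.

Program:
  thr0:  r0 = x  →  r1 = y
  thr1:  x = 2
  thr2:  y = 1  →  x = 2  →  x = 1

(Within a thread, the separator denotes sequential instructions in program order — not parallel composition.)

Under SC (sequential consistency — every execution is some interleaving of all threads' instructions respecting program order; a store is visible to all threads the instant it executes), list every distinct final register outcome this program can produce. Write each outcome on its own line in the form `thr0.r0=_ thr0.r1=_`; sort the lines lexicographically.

outcome vector order: (thr0.r0,thr0.r1)
|SC outcomes| = 5

thr0.r0=0 thr0.r1=0
thr0.r0=0 thr0.r1=1
thr0.r0=1 thr0.r1=1
thr0.r0=2 thr0.r1=0
thr0.r0=2 thr0.r1=1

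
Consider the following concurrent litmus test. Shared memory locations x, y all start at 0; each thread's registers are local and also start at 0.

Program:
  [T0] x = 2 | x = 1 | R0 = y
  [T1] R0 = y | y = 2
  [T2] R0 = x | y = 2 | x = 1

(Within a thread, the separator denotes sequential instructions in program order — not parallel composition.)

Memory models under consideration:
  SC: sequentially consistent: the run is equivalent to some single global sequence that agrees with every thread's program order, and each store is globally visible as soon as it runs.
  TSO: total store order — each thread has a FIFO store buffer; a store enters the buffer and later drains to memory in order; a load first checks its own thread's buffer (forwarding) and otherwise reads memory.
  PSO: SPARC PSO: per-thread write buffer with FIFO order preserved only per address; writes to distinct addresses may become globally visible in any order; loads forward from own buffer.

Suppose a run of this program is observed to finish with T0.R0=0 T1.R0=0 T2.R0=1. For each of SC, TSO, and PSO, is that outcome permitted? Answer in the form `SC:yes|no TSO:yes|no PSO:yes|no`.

outcome vector order: (T0.R0,T1.R0,T2.R0)
under SC → <0 0 0>; <0 0 1>; <0 0 2>; <0 2 0>; <0 2 1>; <0 2 2>; <2 0 0>; <2 0 1>; <2 0 2>; <2 2 0>; <2 2 1>; <2 2 2>
under TSO → <0 0 0>; <0 0 1>; <0 0 2>; <0 2 0>; <0 2 1>; <0 2 2>; <2 0 0>; <2 0 1>; <2 0 2>; <2 2 0>; <2 2 1>; <2 2 2>
under PSO → <0 0 0>; <0 0 1>; <0 0 2>; <0 2 0>; <0 2 1>; <0 2 2>; <2 0 0>; <2 0 1>; <2 0 2>; <2 2 0>; <2 2 1>; <2 2 2>
target <0 0 1> ∈ {SC,TSO,PSO}

SC:yes TSO:yes PSO:yes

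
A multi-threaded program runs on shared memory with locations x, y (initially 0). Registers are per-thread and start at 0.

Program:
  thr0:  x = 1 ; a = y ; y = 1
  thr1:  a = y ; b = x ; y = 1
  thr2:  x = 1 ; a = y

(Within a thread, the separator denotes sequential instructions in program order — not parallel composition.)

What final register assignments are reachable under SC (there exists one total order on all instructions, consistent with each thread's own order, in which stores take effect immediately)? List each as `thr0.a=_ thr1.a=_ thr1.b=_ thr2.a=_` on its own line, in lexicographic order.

thr0.a=0 thr1.a=0 thr1.b=0 thr2.a=0
thr0.a=0 thr1.a=0 thr1.b=0 thr2.a=1
thr0.a=0 thr1.a=0 thr1.b=1 thr2.a=0
thr0.a=0 thr1.a=0 thr1.b=1 thr2.a=1
thr0.a=0 thr1.a=1 thr1.b=1 thr2.a=0
thr0.a=0 thr1.a=1 thr1.b=1 thr2.a=1
thr0.a=1 thr1.a=0 thr1.b=0 thr2.a=0
thr0.a=1 thr1.a=0 thr1.b=0 thr2.a=1
thr0.a=1 thr1.a=0 thr1.b=1 thr2.a=0
thr0.a=1 thr1.a=0 thr1.b=1 thr2.a=1

outcome vector order: (thr0.a,thr1.a,thr1.b,thr2.a)
|SC outcomes| = 10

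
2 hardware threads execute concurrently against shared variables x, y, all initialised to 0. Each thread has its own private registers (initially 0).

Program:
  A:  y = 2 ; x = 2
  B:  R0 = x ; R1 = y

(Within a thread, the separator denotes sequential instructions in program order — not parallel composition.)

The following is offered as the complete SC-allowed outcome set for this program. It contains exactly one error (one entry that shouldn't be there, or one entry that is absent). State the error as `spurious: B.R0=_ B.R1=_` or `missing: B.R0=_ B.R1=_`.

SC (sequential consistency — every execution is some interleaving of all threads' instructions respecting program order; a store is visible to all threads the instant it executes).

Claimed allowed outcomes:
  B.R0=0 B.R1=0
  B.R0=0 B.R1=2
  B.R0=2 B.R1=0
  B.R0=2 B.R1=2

outcome vector order: (B.R0,B.R1)
SC (3): 0/0 0/2 2/2
claimed∖SC = {2/0}

spurious: B.R0=2 B.R1=0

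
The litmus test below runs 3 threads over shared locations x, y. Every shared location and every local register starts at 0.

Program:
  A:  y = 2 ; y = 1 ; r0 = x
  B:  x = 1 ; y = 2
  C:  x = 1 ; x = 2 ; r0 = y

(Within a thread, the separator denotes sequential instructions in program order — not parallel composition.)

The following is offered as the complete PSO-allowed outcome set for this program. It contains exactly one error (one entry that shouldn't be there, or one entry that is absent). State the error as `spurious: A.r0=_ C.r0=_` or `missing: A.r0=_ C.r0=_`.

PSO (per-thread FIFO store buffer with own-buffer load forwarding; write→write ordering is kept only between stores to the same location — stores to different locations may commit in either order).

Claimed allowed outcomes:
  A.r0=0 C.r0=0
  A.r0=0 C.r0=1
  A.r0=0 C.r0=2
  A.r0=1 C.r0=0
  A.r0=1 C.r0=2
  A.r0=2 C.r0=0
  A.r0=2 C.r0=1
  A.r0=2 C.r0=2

outcome vector order: (A.r0,C.r0)
[PSO] allowed = {<0 0> <0 1> <0 2> <1 0> <1 1> <1 2> <2 0> <2 1> <2 2>}
PSO∖claimed = {<1 1>}

missing: A.r0=1 C.r0=1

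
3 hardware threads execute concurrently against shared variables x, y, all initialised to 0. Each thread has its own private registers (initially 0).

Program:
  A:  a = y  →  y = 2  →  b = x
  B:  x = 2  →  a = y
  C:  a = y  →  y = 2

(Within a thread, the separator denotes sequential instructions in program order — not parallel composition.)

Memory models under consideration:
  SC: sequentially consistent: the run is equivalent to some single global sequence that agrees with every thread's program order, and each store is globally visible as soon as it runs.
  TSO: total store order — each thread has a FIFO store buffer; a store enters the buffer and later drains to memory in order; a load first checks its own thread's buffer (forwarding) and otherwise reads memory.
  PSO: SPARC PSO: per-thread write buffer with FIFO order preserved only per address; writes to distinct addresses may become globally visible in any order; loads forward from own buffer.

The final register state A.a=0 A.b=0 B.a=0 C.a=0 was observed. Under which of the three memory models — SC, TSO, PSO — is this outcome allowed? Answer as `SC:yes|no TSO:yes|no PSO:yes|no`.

outcome vector order: (A.a,A.b,B.a,C.a)
under SC → 0/0/2/0 0/0/2/2 0/2/0/0 0/2/0/2 0/2/2/0 0/2/2/2 2/0/2/0 2/2/0/0 2/2/2/0
under TSO → 0/0/0/0 0/0/0/2 0/0/2/0 0/0/2/2 0/2/0/0 0/2/0/2 0/2/2/0 0/2/2/2 2/0/0/0 2/0/2/0 2/2/0/0 2/2/2/0
under PSO → 0/0/0/0 0/0/0/2 0/0/2/0 0/0/2/2 0/2/0/0 0/2/0/2 0/2/2/0 0/2/2/2 2/0/0/0 2/0/2/0 2/2/0/0 2/2/2/0
target 0/0/0/0 ∈ {TSO,PSO}

SC:no TSO:yes PSO:yes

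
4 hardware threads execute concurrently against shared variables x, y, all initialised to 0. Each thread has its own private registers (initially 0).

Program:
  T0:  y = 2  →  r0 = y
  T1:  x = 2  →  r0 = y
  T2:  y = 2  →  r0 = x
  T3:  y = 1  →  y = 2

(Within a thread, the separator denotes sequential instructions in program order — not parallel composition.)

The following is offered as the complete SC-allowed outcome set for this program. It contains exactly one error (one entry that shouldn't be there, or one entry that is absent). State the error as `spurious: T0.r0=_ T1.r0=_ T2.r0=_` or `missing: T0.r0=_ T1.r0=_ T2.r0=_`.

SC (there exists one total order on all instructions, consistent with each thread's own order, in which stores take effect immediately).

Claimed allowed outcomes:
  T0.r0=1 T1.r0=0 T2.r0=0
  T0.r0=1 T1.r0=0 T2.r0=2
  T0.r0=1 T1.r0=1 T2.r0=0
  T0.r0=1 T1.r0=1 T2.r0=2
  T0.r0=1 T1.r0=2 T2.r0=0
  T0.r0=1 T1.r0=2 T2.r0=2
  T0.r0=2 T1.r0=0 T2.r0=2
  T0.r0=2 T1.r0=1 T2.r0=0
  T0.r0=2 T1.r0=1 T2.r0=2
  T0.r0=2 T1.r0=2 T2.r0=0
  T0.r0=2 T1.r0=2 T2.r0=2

spurious: T0.r0=1 T1.r0=0 T2.r0=0

outcome vector order: (T0.r0,T1.r0,T2.r0)
under SC → (1,0,2), (1,1,0), (1,1,2), (1,2,0), (1,2,2), (2,0,2), (2,1,0), (2,1,2), (2,2,0), (2,2,2)
claimed∖SC = {(1,0,0)}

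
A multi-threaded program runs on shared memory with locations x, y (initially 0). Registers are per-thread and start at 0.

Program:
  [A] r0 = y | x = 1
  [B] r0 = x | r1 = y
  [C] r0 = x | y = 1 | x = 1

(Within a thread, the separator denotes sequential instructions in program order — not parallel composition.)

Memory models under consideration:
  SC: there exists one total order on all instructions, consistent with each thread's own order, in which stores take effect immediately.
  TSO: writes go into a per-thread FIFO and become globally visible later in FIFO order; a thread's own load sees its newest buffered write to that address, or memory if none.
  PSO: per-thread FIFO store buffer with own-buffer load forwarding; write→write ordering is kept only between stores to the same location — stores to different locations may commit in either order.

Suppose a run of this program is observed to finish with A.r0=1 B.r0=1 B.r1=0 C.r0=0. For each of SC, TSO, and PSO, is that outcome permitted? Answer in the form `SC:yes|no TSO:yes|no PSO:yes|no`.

outcome vector order: (A.r0,B.r0,B.r1,C.r0)
[SC] allowed = {0/0/0/0; 0/0/0/1; 0/0/1/0; 0/0/1/1; 0/1/0/0; 0/1/0/1; 0/1/1/0; 0/1/1/1; 1/0/0/0; 1/0/1/0; 1/1/1/0}
[TSO] allowed = {0/0/0/0; 0/0/0/1; 0/0/1/0; 0/0/1/1; 0/1/0/0; 0/1/0/1; 0/1/1/0; 0/1/1/1; 1/0/0/0; 1/0/1/0; 1/1/1/0}
[PSO] allowed = {0/0/0/0; 0/0/0/1; 0/0/1/0; 0/0/1/1; 0/1/0/0; 0/1/0/1; 0/1/1/0; 0/1/1/1; 1/0/0/0; 1/0/1/0; 1/1/0/0; 1/1/1/0}
target 1/1/0/0 ∈ {PSO}

SC:no TSO:no PSO:yes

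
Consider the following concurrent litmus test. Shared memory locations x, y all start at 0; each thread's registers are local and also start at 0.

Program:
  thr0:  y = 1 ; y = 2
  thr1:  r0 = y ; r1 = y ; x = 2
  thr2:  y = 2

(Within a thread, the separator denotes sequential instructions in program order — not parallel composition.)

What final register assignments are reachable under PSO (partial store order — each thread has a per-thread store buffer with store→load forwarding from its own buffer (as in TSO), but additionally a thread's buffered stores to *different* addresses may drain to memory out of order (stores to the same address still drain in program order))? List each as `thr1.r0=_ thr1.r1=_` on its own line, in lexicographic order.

thr1.r0=0 thr1.r1=0
thr1.r0=0 thr1.r1=1
thr1.r0=0 thr1.r1=2
thr1.r0=1 thr1.r1=1
thr1.r0=1 thr1.r1=2
thr1.r0=2 thr1.r1=1
thr1.r0=2 thr1.r1=2

outcome vector order: (thr1.r0,thr1.r1)
|PSO outcomes| = 7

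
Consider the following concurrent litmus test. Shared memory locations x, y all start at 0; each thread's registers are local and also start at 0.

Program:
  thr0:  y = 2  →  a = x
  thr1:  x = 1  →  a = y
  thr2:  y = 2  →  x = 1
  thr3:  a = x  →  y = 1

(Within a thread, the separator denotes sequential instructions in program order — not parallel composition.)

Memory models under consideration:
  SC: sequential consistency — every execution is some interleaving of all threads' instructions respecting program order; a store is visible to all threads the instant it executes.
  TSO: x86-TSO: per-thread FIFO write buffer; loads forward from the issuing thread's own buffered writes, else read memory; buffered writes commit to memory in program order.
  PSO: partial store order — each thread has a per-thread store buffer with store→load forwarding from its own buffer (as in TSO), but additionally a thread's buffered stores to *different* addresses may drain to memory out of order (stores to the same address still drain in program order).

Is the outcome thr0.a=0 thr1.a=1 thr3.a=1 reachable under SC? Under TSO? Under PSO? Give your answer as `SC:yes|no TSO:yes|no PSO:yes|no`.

SC:yes TSO:yes PSO:yes

outcome vector order: (thr0.a,thr1.a,thr3.a)
SC (10): 0/1/0, 0/1/1, 0/2/0, 0/2/1, 1/0/0, 1/0/1, 1/1/0, 1/1/1, 1/2/0, 1/2/1
TSO (12): 0/0/0, 0/0/1, 0/1/0, 0/1/1, 0/2/0, 0/2/1, 1/0/0, 1/0/1, 1/1/0, 1/1/1, 1/2/0, 1/2/1
PSO (12): 0/0/0, 0/0/1, 0/1/0, 0/1/1, 0/2/0, 0/2/1, 1/0/0, 1/0/1, 1/1/0, 1/1/1, 1/2/0, 1/2/1
target 0/1/1 ∈ {SC,TSO,PSO}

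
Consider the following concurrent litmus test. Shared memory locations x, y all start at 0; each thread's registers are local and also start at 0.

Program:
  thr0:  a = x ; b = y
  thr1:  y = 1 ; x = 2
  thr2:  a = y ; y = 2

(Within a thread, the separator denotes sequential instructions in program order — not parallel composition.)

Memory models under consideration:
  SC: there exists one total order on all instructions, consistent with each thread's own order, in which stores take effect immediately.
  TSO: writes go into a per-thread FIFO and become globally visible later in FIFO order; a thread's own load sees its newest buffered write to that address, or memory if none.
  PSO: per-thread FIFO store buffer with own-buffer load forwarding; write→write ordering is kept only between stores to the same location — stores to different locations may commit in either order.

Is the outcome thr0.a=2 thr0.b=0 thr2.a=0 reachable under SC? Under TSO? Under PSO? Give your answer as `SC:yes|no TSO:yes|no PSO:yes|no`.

outcome vector order: (thr0.a,thr0.b,thr2.a)
under SC → 0/0/0 0/0/1 0/1/0 0/1/1 0/2/0 0/2/1 2/1/0 2/1/1 2/2/0 2/2/1
under TSO → 0/0/0 0/0/1 0/1/0 0/1/1 0/2/0 0/2/1 2/1/0 2/1/1 2/2/0 2/2/1
under PSO → 0/0/0 0/0/1 0/1/0 0/1/1 0/2/0 0/2/1 2/0/0 2/0/1 2/1/0 2/1/1 2/2/0 2/2/1
target 2/0/0 ∈ {PSO}

SC:no TSO:no PSO:yes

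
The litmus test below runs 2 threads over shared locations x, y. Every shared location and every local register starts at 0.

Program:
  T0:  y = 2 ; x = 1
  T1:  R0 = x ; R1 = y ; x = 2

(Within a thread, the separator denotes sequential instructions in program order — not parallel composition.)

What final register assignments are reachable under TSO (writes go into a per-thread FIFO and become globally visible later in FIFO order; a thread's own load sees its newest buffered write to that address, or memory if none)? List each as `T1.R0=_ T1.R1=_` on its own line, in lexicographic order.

outcome vector order: (T1.R0,T1.R1)
|TSO outcomes| = 3

T1.R0=0 T1.R1=0
T1.R0=0 T1.R1=2
T1.R0=1 T1.R1=2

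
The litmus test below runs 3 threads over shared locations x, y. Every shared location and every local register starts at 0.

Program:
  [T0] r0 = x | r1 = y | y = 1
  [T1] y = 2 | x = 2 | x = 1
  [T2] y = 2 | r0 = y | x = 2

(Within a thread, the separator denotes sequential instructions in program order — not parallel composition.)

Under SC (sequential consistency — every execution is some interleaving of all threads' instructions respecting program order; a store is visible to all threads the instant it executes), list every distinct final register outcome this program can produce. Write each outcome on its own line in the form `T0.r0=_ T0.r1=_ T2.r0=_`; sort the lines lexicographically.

T0.r0=0 T0.r1=0 T2.r0=1
T0.r0=0 T0.r1=0 T2.r0=2
T0.r0=0 T0.r1=2 T2.r0=1
T0.r0=0 T0.r1=2 T2.r0=2
T0.r0=1 T0.r1=2 T2.r0=1
T0.r0=1 T0.r1=2 T2.r0=2
T0.r0=2 T0.r1=2 T2.r0=1
T0.r0=2 T0.r1=2 T2.r0=2

outcome vector order: (T0.r0,T0.r1,T2.r0)
|SC outcomes| = 8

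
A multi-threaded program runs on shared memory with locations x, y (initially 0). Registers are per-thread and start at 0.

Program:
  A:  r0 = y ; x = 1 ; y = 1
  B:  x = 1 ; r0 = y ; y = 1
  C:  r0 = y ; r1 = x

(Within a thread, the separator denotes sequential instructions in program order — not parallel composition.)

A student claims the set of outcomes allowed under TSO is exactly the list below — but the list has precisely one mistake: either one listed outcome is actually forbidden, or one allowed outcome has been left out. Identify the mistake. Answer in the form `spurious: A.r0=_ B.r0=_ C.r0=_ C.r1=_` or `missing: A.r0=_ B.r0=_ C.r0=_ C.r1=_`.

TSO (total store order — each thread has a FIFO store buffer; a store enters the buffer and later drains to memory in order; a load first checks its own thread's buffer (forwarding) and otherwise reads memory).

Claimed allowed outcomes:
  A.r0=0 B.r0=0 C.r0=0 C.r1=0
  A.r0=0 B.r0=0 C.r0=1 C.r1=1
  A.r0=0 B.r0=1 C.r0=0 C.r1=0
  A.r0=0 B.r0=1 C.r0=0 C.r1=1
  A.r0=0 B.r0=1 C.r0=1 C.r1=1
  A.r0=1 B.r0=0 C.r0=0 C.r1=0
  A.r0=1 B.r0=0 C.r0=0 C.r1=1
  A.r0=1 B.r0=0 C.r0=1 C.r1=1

outcome vector order: (A.r0,B.r0,C.r0,C.r1)
[TSO] allowed = {(0,0,0,0); (0,0,0,1); (0,0,1,1); (0,1,0,0); (0,1,0,1); (0,1,1,1); (1,0,0,0); (1,0,0,1); (1,0,1,1)}
TSO∖claimed = {(0,0,0,1)}

missing: A.r0=0 B.r0=0 C.r0=0 C.r1=1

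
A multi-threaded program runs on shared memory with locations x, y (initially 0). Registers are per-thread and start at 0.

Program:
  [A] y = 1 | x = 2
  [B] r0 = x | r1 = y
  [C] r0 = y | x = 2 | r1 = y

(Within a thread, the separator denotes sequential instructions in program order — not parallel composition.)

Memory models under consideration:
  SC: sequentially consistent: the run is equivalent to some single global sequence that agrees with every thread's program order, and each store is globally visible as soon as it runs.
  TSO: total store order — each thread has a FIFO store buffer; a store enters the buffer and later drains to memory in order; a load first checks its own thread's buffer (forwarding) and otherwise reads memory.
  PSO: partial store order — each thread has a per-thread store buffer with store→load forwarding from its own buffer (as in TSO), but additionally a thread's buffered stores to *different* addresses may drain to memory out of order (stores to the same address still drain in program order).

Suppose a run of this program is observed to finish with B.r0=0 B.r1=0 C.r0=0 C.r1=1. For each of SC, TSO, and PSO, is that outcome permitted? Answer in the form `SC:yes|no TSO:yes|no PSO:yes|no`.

SC:yes TSO:yes PSO:yes

outcome vector order: (B.r0,B.r1,C.r0,C.r1)
under SC → 0/0/0/0 0/0/0/1 0/0/1/1 0/1/0/0 0/1/0/1 0/1/1/1 2/0/0/0 2/0/0/1 2/1/0/0 2/1/0/1 2/1/1/1
under TSO → 0/0/0/0 0/0/0/1 0/0/1/1 0/1/0/0 0/1/0/1 0/1/1/1 2/0/0/0 2/0/0/1 2/1/0/0 2/1/0/1 2/1/1/1
under PSO → 0/0/0/0 0/0/0/1 0/0/1/1 0/1/0/0 0/1/0/1 0/1/1/1 2/0/0/0 2/0/0/1 2/0/1/1 2/1/0/0 2/1/0/1 2/1/1/1
target 0/0/0/1 ∈ {SC,TSO,PSO}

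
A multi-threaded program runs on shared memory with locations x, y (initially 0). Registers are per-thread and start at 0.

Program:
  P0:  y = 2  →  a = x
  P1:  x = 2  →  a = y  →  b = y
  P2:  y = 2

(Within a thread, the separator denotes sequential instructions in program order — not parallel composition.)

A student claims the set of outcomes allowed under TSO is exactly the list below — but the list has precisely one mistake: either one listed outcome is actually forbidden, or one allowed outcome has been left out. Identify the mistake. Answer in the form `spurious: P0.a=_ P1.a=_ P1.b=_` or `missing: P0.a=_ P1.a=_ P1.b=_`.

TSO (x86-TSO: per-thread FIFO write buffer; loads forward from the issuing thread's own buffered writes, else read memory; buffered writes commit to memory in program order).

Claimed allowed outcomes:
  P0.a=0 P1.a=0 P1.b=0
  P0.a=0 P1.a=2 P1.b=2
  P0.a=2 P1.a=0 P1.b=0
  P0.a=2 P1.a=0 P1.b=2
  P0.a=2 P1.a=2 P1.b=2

outcome vector order: (P0.a,P1.a,P1.b)
[TSO] allowed = {000; 002; 022; 200; 202; 222}
TSO∖claimed = {002}

missing: P0.a=0 P1.a=0 P1.b=2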